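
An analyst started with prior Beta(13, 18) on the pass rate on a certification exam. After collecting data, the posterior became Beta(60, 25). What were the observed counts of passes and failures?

47 passes and 7 failures

Beta is conjugate to the binomial likelihood: posterior = Beta(α+s, β+f).
Match parameters: s=60−13=47, f=25−18=7.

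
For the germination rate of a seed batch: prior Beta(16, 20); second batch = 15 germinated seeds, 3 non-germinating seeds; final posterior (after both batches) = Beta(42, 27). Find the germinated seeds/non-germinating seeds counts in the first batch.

Because Beta–binomial updating is additive in the counts, the combined data contributed (α_post−α_prior, β_post−β_prior) successes and failures.
Total across both batches: 42−16=26 germinated seeds, 27−20=7 non-germinating seeds.
Subtract the second batch: 26−15=11 germinated seeds and 7−3=4 non-germinating seeds.

11 germinated seeds and 4 non-germinating seeds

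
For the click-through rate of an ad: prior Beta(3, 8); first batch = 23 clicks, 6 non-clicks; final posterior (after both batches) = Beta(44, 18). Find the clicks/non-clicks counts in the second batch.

18 clicks and 4 non-clicks

Sequential conjugate updates are equivalent to a single update on the pooled data, so total successes = posterior α − prior α and total failures = posterior β − prior β.
Total across both batches: 44−3=41 clicks, 18−8=10 non-clicks.
Subtract the first batch: 41−23=18 clicks and 10−6=4 non-clicks.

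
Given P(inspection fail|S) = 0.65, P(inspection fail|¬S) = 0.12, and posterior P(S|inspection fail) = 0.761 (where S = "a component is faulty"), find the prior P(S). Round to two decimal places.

P(S) = 0.37

Bayes' rule in odds form gives O(S|E) = O(S)·[P(E|S)/P(E|¬S)], hence O(S) = O(S|E)/LR.
Posterior odds = 0.761/(1−0.761) = 3.1841. LR = 0.65/0.12 = 5.4167.
Prior odds = 3.1841/5.4167 = 0.5878, so P(S) = 0.5878/(1+0.5878) ≈ 0.37.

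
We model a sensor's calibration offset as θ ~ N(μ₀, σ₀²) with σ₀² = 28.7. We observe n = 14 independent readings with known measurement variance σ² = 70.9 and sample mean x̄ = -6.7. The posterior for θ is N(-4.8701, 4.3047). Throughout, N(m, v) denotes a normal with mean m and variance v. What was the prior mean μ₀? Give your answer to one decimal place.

μ₀ = 5.5

The posterior mean is a precision-weighted average: μ_n = (τ₀μ₀ + τ_data·x̄)/(τ₀+τ_data), with τ₀=1/σ₀² and τ_data=n/σ².
Here τ₀ = 1/28.7 = 0.034843 and τ_data = 14/70.9 = 0.197461, so τ_n = 0.232304.
Rearranging for μ₀: μ₀ = (μ_n·τ_n − τ_data·x̄)/τ₀ = (-4.8701·0.232304 − 0.197461·-6.7) / 0.034843 = 0.191645/0.034843 ≈ 5.5.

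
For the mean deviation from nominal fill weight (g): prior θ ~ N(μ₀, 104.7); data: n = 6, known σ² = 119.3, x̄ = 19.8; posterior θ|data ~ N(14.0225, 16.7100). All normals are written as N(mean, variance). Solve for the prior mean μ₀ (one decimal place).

μ₀ = -16.4

The posterior mean is a precision-weighted average: μ_n = (τ₀μ₀ + τ_data·x̄)/(τ₀+τ_data), with τ₀=1/σ₀² and τ_data=n/σ².
Here τ₀ = 1/104.7 = 0.009551 and τ_data = 6/119.3 = 0.050293, so τ_n = 0.059844.
Rearranging for μ₀: μ₀ = (μ_n·τ_n − τ_data·x̄)/τ₀ = (14.0225·0.059844 − 0.050293·19.8) / 0.009551 = -0.156639/0.009551 ≈ -16.4.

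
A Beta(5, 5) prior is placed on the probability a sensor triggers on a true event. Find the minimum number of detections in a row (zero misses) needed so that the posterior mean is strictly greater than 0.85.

k = 24

After k detections and 0 misses the posterior is Beta(5+k, 5), with mean (5+k)/(5+5+k).
Set (5+k)/(10+k) > 0.85 and solve: k > (0.85·10 − 5)/(1 − 0.85) = 23.333.
The smallest integer exceeding 23.333 is 24, and checking k=24: (29)/(34) = 0.8529 > 0.85.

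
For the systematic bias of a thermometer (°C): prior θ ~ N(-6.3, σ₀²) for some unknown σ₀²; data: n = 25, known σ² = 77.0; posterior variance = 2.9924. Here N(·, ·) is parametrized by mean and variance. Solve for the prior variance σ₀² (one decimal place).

σ₀² = 105.2

For the Normal–Normal model with known σ², precisions add: τ_n = τ₀ + n/σ².
So 1/σ₀² = 1/2.9924 − 25/77.0 = 0.334180 − 0.324675 = 0.009505.
Hence σ₀² = 1/0.009505 ≈ 105.2.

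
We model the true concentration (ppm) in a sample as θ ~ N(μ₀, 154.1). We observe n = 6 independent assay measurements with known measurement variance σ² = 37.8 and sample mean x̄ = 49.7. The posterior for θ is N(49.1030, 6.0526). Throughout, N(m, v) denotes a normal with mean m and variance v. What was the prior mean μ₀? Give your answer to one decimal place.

μ₀ = 34.5

The posterior mean is a precision-weighted average: μ_n = (τ₀μ₀ + τ_data·x̄)/(τ₀+τ_data), with τ₀=1/σ₀² and τ_data=n/σ².
Here τ₀ = 1/154.1 = 0.006489 and τ_data = 6/37.8 = 0.158730, so τ_n = 0.165219.
Rearranging for μ₀: μ₀ = (μ_n·τ_n − τ_data·x̄)/τ₀ = (49.1030·0.165219 − 0.158730·49.7) / 0.006489 = 0.223868/0.006489 ≈ 34.5.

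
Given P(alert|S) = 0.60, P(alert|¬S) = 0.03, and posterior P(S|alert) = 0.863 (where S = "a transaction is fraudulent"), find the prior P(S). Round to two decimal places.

P(S) = 0.24

Bayes' rule in odds form gives O(S|E) = O(S)·[P(E|S)/P(E|¬S)], hence O(S) = O(S|E)/LR.
Posterior odds = 0.863/(1−0.863) = 6.2993. LR = 0.60/0.03 = 20.0000.
Prior odds = 6.2993/20.0000 = 0.3150, so P(S) = 0.3150/(1+0.3150) ≈ 0.24.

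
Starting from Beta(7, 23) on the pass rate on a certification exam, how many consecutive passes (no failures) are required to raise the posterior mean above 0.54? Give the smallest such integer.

k = 21

After k passes and 0 failures the posterior is Beta(7+k, 23), with mean (7+k)/(7+23+k).
Set (7+k)/(30+k) > 0.54 and solve: k > (0.54·30 − 7)/(1 − 0.54) = 20.000.
The smallest integer exceeding 20.000 is 21, and checking k=21: (28)/(51) = 0.5490 > 0.54.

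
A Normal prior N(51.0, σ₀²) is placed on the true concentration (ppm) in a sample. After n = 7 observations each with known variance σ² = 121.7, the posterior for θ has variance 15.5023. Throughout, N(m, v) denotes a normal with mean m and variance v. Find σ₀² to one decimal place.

σ₀² = 143.1

For the Normal–Normal model with known σ², precisions add: τ_n = τ₀ + n/σ².
So 1/σ₀² = 1/15.5023 − 7/121.7 = 0.064507 − 0.057518 = 0.006989.
Hence σ₀² = 1/0.006989 ≈ 143.1.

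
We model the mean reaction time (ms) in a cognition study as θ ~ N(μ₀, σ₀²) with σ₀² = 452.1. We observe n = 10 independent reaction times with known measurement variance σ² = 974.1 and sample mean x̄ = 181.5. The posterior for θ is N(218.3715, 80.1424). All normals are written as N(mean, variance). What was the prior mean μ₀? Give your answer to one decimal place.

With known observation variance, the Normal–Normal posterior has precision τ_n = τ₀ + n/σ² and mean μ_n = (τ₀μ₀ + (n/σ²)x̄)/τ_n.
Here τ₀ = 1/452.1 = 0.002212 and τ_data = 10/974.1 = 0.010266, so τ_n = 0.012478.
Rearranging for μ₀: μ₀ = (μ_n·τ_n − τ_data·x̄)/τ₀ = (218.3715·0.012478 − 0.010266·181.5) / 0.002212 = 0.861561/0.002212 ≈ 389.5.

μ₀ = 389.5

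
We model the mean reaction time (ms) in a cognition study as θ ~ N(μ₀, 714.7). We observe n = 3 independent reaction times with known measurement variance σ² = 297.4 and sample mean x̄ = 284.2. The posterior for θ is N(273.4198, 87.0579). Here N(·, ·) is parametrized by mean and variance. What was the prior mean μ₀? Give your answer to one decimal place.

μ₀ = 195.7

With known observation variance, the Normal–Normal posterior has precision τ_n = τ₀ + n/σ² and mean μ_n = (τ₀μ₀ + (n/σ²)x̄)/τ_n.
Here τ₀ = 1/714.7 = 0.001399 and τ_data = 3/297.4 = 0.010087, so τ_n = 0.011486.
Rearranging for μ₀: μ₀ = (μ_n·τ_n − τ_data·x̄)/τ₀ = (273.4198·0.011486 − 0.010087·284.2) / 0.001399 = 0.273774/0.001399 ≈ 195.7.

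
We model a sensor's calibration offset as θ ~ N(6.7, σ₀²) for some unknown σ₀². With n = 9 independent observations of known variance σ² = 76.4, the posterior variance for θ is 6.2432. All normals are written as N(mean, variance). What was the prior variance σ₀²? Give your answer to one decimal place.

σ₀² = 23.6

For the Normal–Normal model with known σ², precisions add: τ_n = τ₀ + n/σ².
So 1/σ₀² = 1/6.2432 − 9/76.4 = 0.160174 − 0.117801 = 0.042373.
Hence σ₀² = 1/0.042373 ≈ 23.6.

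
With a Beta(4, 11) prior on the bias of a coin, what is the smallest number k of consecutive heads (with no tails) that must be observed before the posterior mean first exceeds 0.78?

k = 36

After k heads and 0 tails the posterior is Beta(4+k, 11), with mean (4+k)/(4+11+k).
Set (4+k)/(15+k) > 0.78 and solve: k > (0.78·15 − 4)/(1 − 0.78) = 35.000.
The smallest integer exceeding 35.000 is 36, and checking k=36: (40)/(51) = 0.7843 > 0.78.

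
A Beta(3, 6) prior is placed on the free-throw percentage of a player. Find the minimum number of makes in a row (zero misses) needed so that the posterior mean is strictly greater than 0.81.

After k makes and 0 misses the posterior is Beta(3+k, 6), with mean (3+k)/(3+6+k).
Set (3+k)/(9+k) > 0.81 and solve: k > (0.81·9 − 3)/(1 − 0.81) = 22.579.
The smallest integer exceeding 22.579 is 23.

k = 23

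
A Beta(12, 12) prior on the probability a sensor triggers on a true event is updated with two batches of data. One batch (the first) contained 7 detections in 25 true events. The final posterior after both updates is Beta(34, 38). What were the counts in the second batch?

Sequential conjugate updates are equivalent to a single update on the pooled data, so total successes = posterior α − prior α and total failures = posterior β − prior β.
Total across both batches: 34−12=22 detections, 38−12=26 misses.
Subtract the first batch: 22−7=15 detections and 26−18=8 misses.

15 detections and 8 misses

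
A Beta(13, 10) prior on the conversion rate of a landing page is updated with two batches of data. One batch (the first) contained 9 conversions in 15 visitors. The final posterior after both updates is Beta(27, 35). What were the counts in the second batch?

Sequential conjugate updates are equivalent to a single update on the pooled data, so total successes = posterior α − prior α and total failures = posterior β − prior β.
Total across both batches: 27−13=14 conversions, 35−10=25 bounces.
Subtract the first batch: 14−9=5 conversions and 25−6=19 bounces.

5 conversions and 19 bounces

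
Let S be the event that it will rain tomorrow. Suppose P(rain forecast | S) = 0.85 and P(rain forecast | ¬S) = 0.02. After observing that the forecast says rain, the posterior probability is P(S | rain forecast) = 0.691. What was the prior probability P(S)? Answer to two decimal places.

Bayes' rule in odds form gives O(S|E) = O(S)·[P(E|S)/P(E|¬S)], hence O(S) = O(S|E)/LR.
Posterior odds = 0.691/(1−0.691) = 2.2362. LR = 0.85/0.02 = 42.5000.
Prior odds = 2.2362/42.5000 = 0.0526, so P(S) = 0.0526/(1+0.0526) ≈ 0.05.

P(S) = 0.05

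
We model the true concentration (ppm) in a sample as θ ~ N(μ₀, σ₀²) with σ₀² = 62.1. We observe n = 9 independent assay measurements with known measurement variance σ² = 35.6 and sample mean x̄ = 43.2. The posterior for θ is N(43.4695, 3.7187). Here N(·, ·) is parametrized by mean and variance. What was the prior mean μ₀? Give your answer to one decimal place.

The posterior mean is a precision-weighted average: μ_n = (τ₀μ₀ + τ_data·x̄)/(τ₀+τ_data), with τ₀=1/σ₀² and τ_data=n/σ².
Here τ₀ = 1/62.1 = 0.016103 and τ_data = 9/35.6 = 0.252809, so τ_n = 0.268912.
Rearranging for μ₀: μ₀ = (μ_n·τ_n − τ_data·x̄)/τ₀ = (43.4695·0.268912 − 0.252809·43.2) / 0.016103 = 0.768121/0.016103 ≈ 47.7.

μ₀ = 47.7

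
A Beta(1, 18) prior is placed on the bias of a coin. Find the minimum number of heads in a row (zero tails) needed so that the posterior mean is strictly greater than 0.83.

After k heads and 0 tails the posterior is Beta(1+k, 18), with mean (1+k)/(1+18+k).
Set (1+k)/(19+k) > 0.83 and solve: k > (0.83·19 − 1)/(1 − 0.83) = 86.882.
The smallest integer exceeding 86.882 is 87, and checking k=87: (88)/(106) = 0.8302 > 0.83.

k = 87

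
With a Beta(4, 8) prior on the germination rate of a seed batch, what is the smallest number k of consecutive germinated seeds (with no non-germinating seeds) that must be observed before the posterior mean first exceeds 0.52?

After k germinated seeds and 0 non-germinating seeds the posterior is Beta(4+k, 8), with mean (4+k)/(4+8+k).
Set (4+k)/(12+k) > 0.52 and solve: k > (0.52·12 − 4)/(1 − 0.52) = 4.667.
The smallest integer exceeding 4.667 is 5.

k = 5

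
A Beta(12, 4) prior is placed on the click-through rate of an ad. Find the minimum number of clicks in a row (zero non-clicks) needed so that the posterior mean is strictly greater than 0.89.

k = 21

After k clicks and 0 non-clicks the posterior is Beta(12+k, 4), with mean (12+k)/(12+4+k).
Set (12+k)/(16+k) > 0.89 and solve: k > (0.89·16 − 12)/(1 − 0.89) = 20.364.
The smallest integer exceeding 20.364 is 21, and checking k=21: (33)/(37) = 0.8919 > 0.89.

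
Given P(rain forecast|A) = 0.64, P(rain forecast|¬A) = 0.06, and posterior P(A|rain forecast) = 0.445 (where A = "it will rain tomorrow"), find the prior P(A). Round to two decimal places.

Bayes' rule in odds form gives O(A|E) = O(A)·[P(E|A)/P(E|¬A)], hence O(A) = O(A|E)/LR.
Posterior odds = 0.445/(1−0.445) = 0.8018. LR = 0.64/0.06 = 10.6667.
Prior odds = 0.8018/10.6667 = 0.0752, so P(A) = 0.0752/(1+0.0752) ≈ 0.07.

P(A) = 0.07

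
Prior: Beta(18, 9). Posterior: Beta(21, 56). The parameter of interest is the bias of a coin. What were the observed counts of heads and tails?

3 heads and 47 tails

A Beta(α, β) prior with s successes and f failures in binomial data gives a Beta(α+s, β+f) posterior.
So s = 21 − 18 = 3 and f = 56 − 9 = 47.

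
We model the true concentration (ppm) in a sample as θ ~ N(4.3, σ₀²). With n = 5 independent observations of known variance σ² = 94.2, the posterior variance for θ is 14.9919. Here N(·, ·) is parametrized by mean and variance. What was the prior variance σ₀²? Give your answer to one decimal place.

For the Normal–Normal model with known σ², precisions add: τ_n = τ₀ + n/σ².
So 1/σ₀² = 1/14.9919 − 5/94.2 = 0.066703 − 0.053079 = 0.013624.
Hence σ₀² = 1/0.013624 ≈ 73.4.

σ₀² = 73.4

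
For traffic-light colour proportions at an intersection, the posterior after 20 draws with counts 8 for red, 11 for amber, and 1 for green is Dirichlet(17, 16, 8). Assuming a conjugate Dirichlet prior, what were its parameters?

Dirichlet(9, 5, 7)

For a Dirichlet(α) prior with multinomial counts c, the posterior is Dirichlet(α + c) componentwise.
Subtract each count from the matching posterior parameter: 17−8=9, 16−11=5, 8−1=7.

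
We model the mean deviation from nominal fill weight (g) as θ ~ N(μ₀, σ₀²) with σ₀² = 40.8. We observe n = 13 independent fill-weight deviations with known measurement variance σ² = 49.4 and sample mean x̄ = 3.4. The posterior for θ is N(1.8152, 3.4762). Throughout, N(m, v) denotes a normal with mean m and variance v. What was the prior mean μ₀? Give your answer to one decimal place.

μ₀ = -15.2

With known observation variance, the Normal–Normal posterior has precision τ_n = τ₀ + n/σ² and mean μ_n = (τ₀μ₀ + (n/σ²)x̄)/τ_n.
Here τ₀ = 1/40.8 = 0.024510 and τ_data = 13/49.4 = 0.263158, so τ_n = 0.287668.
Rearranging for μ₀: μ₀ = (μ_n·τ_n − τ_data·x̄)/τ₀ = (1.8152·0.287668 − 0.263158·3.4) / 0.024510 = -0.372562/0.024510 ≈ -15.2.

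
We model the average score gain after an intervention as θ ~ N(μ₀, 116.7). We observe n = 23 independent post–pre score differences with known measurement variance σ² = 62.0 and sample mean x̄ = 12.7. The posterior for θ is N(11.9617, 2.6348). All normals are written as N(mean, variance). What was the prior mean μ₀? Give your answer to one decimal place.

The posterior mean is a precision-weighted average: μ_n = (τ₀μ₀ + τ_data·x̄)/(τ₀+τ_data), with τ₀=1/σ₀² and τ_data=n/σ².
Here τ₀ = 1/116.7 = 0.008569 and τ_data = 23/62.0 = 0.370968, so τ_n = 0.379537.
Rearranging for μ₀: μ₀ = (μ_n·τ_n − τ_data·x̄)/τ₀ = (11.9617·0.379537 − 0.370968·12.7) / 0.008569 = -0.171386/0.008569 ≈ -20.0.

μ₀ = -20.0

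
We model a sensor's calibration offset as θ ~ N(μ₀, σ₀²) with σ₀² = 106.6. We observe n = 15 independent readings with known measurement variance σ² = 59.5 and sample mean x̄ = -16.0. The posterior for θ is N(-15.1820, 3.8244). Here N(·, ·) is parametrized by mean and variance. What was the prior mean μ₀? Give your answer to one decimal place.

μ₀ = 6.8

With known observation variance, the Normal–Normal posterior has precision τ_n = τ₀ + n/σ² and mean μ_n = (τ₀μ₀ + (n/σ²)x̄)/τ_n.
Here τ₀ = 1/106.6 = 0.009381 and τ_data = 15/59.5 = 0.252101, so τ_n = 0.261482.
Rearranging for μ₀: μ₀ = (μ_n·τ_n − τ_data·x̄)/τ₀ = (-15.1820·0.261482 − 0.252101·-16.0) / 0.009381 = 0.063796/0.009381 ≈ 6.8.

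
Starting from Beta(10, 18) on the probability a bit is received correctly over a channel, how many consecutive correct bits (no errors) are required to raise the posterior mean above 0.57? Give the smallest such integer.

k = 14

After k correct bits and 0 errors the posterior is Beta(10+k, 18), with mean (10+k)/(10+18+k).
Set (10+k)/(28+k) > 0.57 and solve: k > (0.57·28 − 10)/(1 − 0.57) = 13.860.
The smallest integer exceeding 13.860 is 14.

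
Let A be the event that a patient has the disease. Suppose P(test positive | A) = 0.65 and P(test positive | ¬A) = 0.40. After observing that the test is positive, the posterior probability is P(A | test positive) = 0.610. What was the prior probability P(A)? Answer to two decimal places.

P(A) = 0.49

Bayes' rule in odds form gives O(A|E) = O(A)·[P(E|A)/P(E|¬A)], hence O(A) = O(A|E)/LR.
Posterior odds = 0.610/(1−0.610) = 1.5641. LR = 0.65/0.40 = 1.6250.
Prior odds = 1.5641/1.6250 = 0.9625, so P(A) = 0.9625/(1+0.9625) ≈ 0.49.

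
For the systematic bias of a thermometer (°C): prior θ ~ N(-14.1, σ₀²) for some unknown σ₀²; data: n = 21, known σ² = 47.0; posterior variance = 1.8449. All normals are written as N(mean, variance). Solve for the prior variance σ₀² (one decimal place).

Posterior precision equals prior precision plus data precision: 1/σ_n² = 1/σ₀² + n/σ².
So 1/σ₀² = 1/1.8449 − 21/47.0 = 0.542035 − 0.446809 = 0.095226.
Hence σ₀² = 1/0.095226 ≈ 10.5.

σ₀² = 10.5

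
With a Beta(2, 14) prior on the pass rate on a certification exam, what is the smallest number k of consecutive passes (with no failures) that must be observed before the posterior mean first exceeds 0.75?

After k passes and 0 failures the posterior is Beta(2+k, 14), with mean (2+k)/(2+14+k).
Set (2+k)/(16+k) > 0.75 and solve: k > (0.75·16 − 2)/(1 − 0.75) = 40.000.
The smallest integer exceeding 40.000 is 41.

k = 41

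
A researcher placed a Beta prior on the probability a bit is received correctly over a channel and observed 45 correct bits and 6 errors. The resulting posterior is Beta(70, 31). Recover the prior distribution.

A Beta(a, b) prior with s successes and f failures in binomial data gives a Beta(a+s, b+f) posterior.
Subtract the data counts: 70−45=25, 31−6=25.

Beta(25, 25)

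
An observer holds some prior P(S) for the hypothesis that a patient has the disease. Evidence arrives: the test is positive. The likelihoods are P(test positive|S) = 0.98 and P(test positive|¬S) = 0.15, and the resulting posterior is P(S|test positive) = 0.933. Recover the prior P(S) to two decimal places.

In odds form, posterior odds = prior odds × likelihood ratio, so prior odds = posterior odds ÷ LR.
Posterior odds = 0.933/(1−0.933) = 13.9254. LR = 0.98/0.15 = 6.5333.
Prior odds = 13.9254/6.5333 = 2.1314, so P(S) = 2.1314/(1+2.1314) ≈ 0.68.

P(S) = 0.68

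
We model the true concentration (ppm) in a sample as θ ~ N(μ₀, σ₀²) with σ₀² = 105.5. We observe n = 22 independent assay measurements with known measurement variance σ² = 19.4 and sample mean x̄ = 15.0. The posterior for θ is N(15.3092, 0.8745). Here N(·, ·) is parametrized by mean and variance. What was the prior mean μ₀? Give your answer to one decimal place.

μ₀ = 52.3

With known observation variance, the Normal–Normal posterior has precision τ_n = τ₀ + n/σ² and mean μ_n = (τ₀μ₀ + (n/σ²)x̄)/τ_n.
Here τ₀ = 1/105.5 = 0.009479 and τ_data = 22/19.4 = 1.134021, so τ_n = 1.143500.
Rearranging for μ₀: μ₀ = (μ_n·τ_n − τ_data·x̄)/τ₀ = (15.3092·1.143500 − 1.134021·15.0) / 0.009479 = 0.495755/0.009479 ≈ 52.3.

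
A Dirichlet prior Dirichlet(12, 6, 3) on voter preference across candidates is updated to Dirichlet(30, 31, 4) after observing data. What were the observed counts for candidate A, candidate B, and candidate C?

For a Dirichlet(α) prior with multinomial counts c, the posterior is Dirichlet(α + c) componentwise.
Counts are posterior − prior componentwise: 30−12=18, 31−6=25, 4−3=1.

counts (18, 25, 1)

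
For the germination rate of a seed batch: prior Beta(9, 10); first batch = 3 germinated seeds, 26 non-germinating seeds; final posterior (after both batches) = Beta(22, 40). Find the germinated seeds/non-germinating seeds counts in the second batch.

10 germinated seeds and 4 non-germinating seeds

Sequential conjugate updates are equivalent to a single update on the pooled data, so total successes = posterior α − prior α and total failures = posterior β − prior β.
Total across both batches: 22−9=13 germinated seeds, 40−10=30 non-germinating seeds.
Subtract the first batch: 13−3=10 germinated seeds and 30−26=4 non-germinating seeds.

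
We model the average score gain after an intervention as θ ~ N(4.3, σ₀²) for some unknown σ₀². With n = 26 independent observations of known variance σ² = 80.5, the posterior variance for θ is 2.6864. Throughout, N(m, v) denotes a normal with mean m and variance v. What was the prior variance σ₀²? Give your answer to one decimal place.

σ₀² = 20.3

For the Normal–Normal model with known σ², precisions add: τ_n = τ₀ + n/σ².
So 1/σ₀² = 1/2.6864 − 26/80.5 = 0.372245 − 0.322981 = 0.049264.
Hence σ₀² = 1/0.049264 ≈ 20.3.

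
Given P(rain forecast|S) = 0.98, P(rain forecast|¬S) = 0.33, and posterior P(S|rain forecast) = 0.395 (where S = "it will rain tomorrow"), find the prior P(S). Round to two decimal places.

Bayes' rule in odds form gives O(S|E) = O(S)·[P(E|S)/P(E|¬S)], hence O(S) = O(S|E)/LR.
Posterior odds = 0.395/(1−0.395) = 0.6529. LR = 0.98/0.33 = 2.9697.
Prior odds = 0.6529/2.9697 = 0.2199, so P(S) = 0.2199/(1+0.2199) ≈ 0.18.

P(S) = 0.18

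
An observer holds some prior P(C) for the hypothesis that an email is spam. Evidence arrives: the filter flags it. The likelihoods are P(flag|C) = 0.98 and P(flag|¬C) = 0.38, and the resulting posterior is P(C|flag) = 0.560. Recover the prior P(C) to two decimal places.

Bayes' rule in odds form gives O(C|E) = O(C)·[P(E|C)/P(E|¬C)], hence O(C) = O(C|E)/LR.
Posterior odds = 0.560/(1−0.560) = 1.2727. LR = 0.98/0.38 = 2.5789.
Prior odds = 1.2727/2.5789 = 0.4935, so P(C) = 0.4935/(1+0.4935) ≈ 0.33.

P(C) = 0.33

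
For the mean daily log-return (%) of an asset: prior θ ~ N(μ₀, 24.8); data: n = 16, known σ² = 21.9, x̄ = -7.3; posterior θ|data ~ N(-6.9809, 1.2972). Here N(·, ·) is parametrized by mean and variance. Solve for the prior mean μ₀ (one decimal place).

With known observation variance, the Normal–Normal posterior has precision τ_n = τ₀ + n/σ² and mean μ_n = (τ₀μ₀ + (n/σ²)x̄)/τ_n.
Here τ₀ = 1/24.8 = 0.040323 and τ_data = 16/21.9 = 0.730594, so τ_n = 0.770917.
Rearranging for μ₀: μ₀ = (μ_n·τ_n − τ_data·x̄)/τ₀ = (-6.9809·0.770917 − 0.730594·-7.3) / 0.040323 = -0.048358/0.040323 ≈ -1.2.

μ₀ = -1.2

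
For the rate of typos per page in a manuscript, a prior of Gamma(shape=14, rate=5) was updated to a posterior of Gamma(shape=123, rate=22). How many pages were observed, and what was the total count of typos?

n = 17 pages with total 109 typos

Gamma–Poisson conjugacy: posterior shape = α + Σxᵢ, posterior rate = β + n.
Matching: Σxᵢ = 123 − 14 = 109 and n = 22 − 5 = 17.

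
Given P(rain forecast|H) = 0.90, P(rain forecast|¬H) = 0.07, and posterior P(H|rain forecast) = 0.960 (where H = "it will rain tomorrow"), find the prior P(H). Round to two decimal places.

In odds form, posterior odds = prior odds × likelihood ratio, so prior odds = posterior odds ÷ LR.
Posterior odds = 0.960/(1−0.960) = 24.0000. LR = 0.90/0.07 = 12.8571.
Prior odds = 24.0000/12.8571 = 1.8667, so P(H) = 1.8667/(1+1.8667) ≈ 0.65.

P(H) = 0.65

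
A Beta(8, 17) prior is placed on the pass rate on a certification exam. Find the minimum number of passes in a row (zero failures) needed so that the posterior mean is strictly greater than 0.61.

k = 19

After k passes and 0 failures the posterior is Beta(8+k, 17), with mean (8+k)/(8+17+k).
Set (8+k)/(25+k) > 0.61 and solve: k > (0.61·25 − 8)/(1 − 0.61) = 18.590.
The smallest integer exceeding 18.590 is 19.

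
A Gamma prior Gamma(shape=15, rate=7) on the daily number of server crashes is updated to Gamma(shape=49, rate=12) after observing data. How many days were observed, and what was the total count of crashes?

n = 5 days with total 34 crashes

A Gamma(α, β) prior (rate parametrization) on a Poisson rate with n observations summing to S gives posterior Gamma(α+S, β+n).
Matching: Σxᵢ = 49 − 15 = 34 and n = 12 − 7 = 5.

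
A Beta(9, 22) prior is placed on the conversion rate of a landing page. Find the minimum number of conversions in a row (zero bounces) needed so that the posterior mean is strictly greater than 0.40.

After k conversions and 0 bounces the posterior is Beta(9+k, 22), with mean (9+k)/(9+22+k).
Set (9+k)/(31+k) > 0.40 and solve: k > (0.40·31 − 9)/(1 − 0.40) = 5.667.
The smallest integer exceeding 5.667 is 6, and checking k=6: (15)/(37) = 0.4054 > 0.40.

k = 6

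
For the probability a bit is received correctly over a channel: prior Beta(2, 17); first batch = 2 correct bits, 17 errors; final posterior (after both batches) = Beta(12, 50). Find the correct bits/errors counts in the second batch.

Because Beta–binomial updating is additive in the counts, the combined data contributed (α_post−α_prior, β_post−β_prior) successes and failures.
Total across both batches: 12−2=10 correct bits, 50−17=33 errors.
Subtract the first batch: 10−2=8 correct bits and 33−17=16 errors.

8 correct bits and 16 errors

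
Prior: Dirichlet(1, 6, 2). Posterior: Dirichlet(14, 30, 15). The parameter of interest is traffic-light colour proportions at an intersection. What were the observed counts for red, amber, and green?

For a Dirichlet(α) prior with multinomial counts c, the posterior is Dirichlet(α + c) componentwise.
Counts are posterior − prior componentwise: 14−1=13, 30−6=24, 15−2=13.

counts (13, 24, 13)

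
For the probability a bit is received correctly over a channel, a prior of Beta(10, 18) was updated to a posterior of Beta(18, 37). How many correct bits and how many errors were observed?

Under Beta–binomial conjugacy the posterior parameters are (a+s, b+f).
Match parameters: s=18−10=8, f=37−18=19.

8 correct bits and 19 errors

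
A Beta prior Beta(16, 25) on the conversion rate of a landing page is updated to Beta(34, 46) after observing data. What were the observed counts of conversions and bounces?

18 conversions and 21 bounces

Under Beta–binomial conjugacy the posterior parameters are (a+s, b+f).
Match parameters: s=34−16=18, f=46−25=21.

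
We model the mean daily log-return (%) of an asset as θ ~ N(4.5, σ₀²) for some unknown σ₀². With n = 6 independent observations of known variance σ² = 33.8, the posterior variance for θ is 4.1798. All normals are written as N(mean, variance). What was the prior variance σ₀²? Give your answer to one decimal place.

For the Normal–Normal model with known σ², precisions add: τ_n = τ₀ + n/σ².
So 1/σ₀² = 1/4.1798 − 6/33.8 = 0.239246 − 0.177515 = 0.061731.
Hence σ₀² = 1/0.061731 ≈ 16.2.

σ₀² = 16.2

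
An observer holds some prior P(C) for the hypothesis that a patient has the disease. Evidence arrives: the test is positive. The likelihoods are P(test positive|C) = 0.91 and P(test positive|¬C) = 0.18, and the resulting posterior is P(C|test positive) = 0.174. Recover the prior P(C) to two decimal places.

Bayes' rule in odds form gives O(C|E) = O(C)·[P(E|C)/P(E|¬C)], hence O(C) = O(C|E)/LR.
Posterior odds = 0.174/(1−0.174) = 0.2107. LR = 0.91/0.18 = 5.0556.
Prior odds = 0.2107/5.0556 = 0.0417, so P(C) = 0.0417/(1+0.0417) ≈ 0.04.

P(C) = 0.04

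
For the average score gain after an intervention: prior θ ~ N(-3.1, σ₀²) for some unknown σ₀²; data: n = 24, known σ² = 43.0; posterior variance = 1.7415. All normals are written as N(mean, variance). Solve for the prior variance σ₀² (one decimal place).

Posterior precision equals prior precision plus data precision: 1/σ_n² = 1/σ₀² + n/σ².
So 1/σ₀² = 1/1.7415 − 24/43.0 = 0.574218 − 0.558140 = 0.016078.
Hence σ₀² = 1/0.016078 ≈ 62.2.

σ₀² = 62.2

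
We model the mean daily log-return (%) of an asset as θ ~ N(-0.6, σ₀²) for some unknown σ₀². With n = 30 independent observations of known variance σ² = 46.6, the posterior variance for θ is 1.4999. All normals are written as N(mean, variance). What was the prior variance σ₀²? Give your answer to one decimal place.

For the Normal–Normal model with known σ², precisions add: τ_n = τ₀ + n/σ².
So 1/σ₀² = 1/1.4999 − 30/46.6 = 0.666711 − 0.643777 = 0.022934.
Hence σ₀² = 1/0.022934 ≈ 43.6.

σ₀² = 43.6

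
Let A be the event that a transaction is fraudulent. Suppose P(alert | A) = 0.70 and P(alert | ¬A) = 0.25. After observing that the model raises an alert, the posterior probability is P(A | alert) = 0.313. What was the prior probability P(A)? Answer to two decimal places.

P(A) = 0.14

Bayes' rule in odds form gives O(A|E) = O(A)·[P(E|A)/P(E|¬A)], hence O(A) = O(A|E)/LR.
Posterior odds = 0.313/(1−0.313) = 0.4556. LR = 0.70/0.25 = 2.8000.
Prior odds = 0.4556/2.8000 = 0.1627, so P(A) = 0.1627/(1+0.1627) ≈ 0.14.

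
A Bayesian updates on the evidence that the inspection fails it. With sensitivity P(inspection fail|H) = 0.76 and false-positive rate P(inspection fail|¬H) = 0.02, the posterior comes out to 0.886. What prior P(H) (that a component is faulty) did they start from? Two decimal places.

Bayes' rule in odds form gives O(H|E) = O(H)·[P(E|H)/P(E|¬H)], hence O(H) = O(H|E)/LR.
Posterior odds = 0.886/(1−0.886) = 7.7719. LR = 0.76/0.02 = 38.0000.
Prior odds = 7.7719/38.0000 = 0.2045, so P(H) = 0.2045/(1+0.2045) ≈ 0.17.

P(H) = 0.17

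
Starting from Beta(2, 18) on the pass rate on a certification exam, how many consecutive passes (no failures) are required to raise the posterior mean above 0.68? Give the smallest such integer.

After k passes and 0 failures the posterior is Beta(2+k, 18), with mean (2+k)/(2+18+k).
Set (2+k)/(20+k) > 0.68 and solve: k > (0.68·20 − 2)/(1 − 0.68) = 36.250.
The smallest integer exceeding 36.250 is 37, and checking k=37: (39)/(57) = 0.6842 > 0.68.

k = 37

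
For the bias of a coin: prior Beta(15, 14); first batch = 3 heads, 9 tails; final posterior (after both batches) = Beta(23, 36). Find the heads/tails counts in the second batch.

5 heads and 13 tails

Because Beta–binomial updating is additive in the counts, the combined data contributed (α_post−α_prior, β_post−β_prior) successes and failures.
Total across both batches: 23−15=8 heads, 36−14=22 tails.
Subtract the first batch: 8−3=5 heads and 22−9=13 tails.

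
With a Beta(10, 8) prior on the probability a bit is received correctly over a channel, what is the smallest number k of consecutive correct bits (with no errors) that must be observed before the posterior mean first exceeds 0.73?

After k correct bits and 0 errors the posterior is Beta(10+k, 8), with mean (10+k)/(10+8+k).
Set (10+k)/(18+k) > 0.73 and solve: k > (0.73·18 − 10)/(1 − 0.73) = 11.630.
The smallest integer exceeding 11.630 is 12.

k = 12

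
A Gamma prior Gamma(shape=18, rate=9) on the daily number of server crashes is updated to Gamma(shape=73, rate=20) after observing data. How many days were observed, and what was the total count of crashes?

Gamma–Poisson conjugacy: posterior shape = α + Σxᵢ, posterior rate = β + n.
Matching: Σxᵢ = 73 − 18 = 55 and n = 20 − 9 = 11.

n = 11 days with total 55 crashes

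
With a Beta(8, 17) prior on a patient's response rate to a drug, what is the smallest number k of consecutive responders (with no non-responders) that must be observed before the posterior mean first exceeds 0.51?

k = 10

After k responders and 0 non-responders the posterior is Beta(8+k, 17), with mean (8+k)/(8+17+k).
Set (8+k)/(25+k) > 0.51 and solve: k > (0.51·25 − 8)/(1 − 0.51) = 9.694.
The smallest integer exceeding 9.694 is 10, and checking k=10: (18)/(35) = 0.5143 > 0.51.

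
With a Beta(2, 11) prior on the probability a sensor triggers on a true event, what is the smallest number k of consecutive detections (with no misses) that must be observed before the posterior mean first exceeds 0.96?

After k detections and 0 misses the posterior is Beta(2+k, 11), with mean (2+k)/(2+11+k).
Set (2+k)/(13+k) > 0.96 and solve: k > (0.96·13 − 2)/(1 − 0.96) = 262.000.
The smallest integer exceeding 262.000 is 263, and checking k=263: (265)/(276) = 0.9601 > 0.96.

k = 263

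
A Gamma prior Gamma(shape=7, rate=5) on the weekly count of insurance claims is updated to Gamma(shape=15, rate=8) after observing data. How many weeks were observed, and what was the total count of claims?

n = 3 weeks with total 8 claims

A Gamma(α, β) prior (rate parametrization) on a Poisson rate with n observations summing to S gives posterior Gamma(α+S, β+n).
Matching: Σxᵢ = 15 − 7 = 8 and n = 8 − 5 = 3.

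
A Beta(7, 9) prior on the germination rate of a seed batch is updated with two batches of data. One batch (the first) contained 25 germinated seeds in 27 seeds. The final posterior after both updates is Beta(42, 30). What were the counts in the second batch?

Because Beta–binomial updating is additive in the counts, the combined data contributed (α_post−α_prior, β_post−β_prior) successes and failures.
Total across both batches: 42−7=35 germinated seeds, 30−9=21 non-germinating seeds.
Subtract the first batch: 35−25=10 germinated seeds and 21−2=19 non-germinating seeds.

10 germinated seeds and 19 non-germinating seeds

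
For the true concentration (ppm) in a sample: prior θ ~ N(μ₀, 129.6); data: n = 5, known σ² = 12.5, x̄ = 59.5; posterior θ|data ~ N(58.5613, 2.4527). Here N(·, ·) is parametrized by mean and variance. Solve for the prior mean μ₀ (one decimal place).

With known observation variance, the Normal–Normal posterior has precision τ_n = τ₀ + n/σ² and mean μ_n = (τ₀μ₀ + (n/σ²)x̄)/τ_n.
Here τ₀ = 1/129.6 = 0.007716 and τ_data = 5/12.5 = 0.400000, so τ_n = 0.407716.
Rearranging for μ₀: μ₀ = (μ_n·τ_n − τ_data·x̄)/τ₀ = (58.5613·0.407716 − 0.400000·59.5) / 0.007716 = 0.076379/0.007716 ≈ 9.9.

μ₀ = 9.9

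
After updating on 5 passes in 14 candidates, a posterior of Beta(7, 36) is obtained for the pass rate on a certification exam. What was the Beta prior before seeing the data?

Under Beta–binomial conjugacy the posterior parameters are (a+s, b+f).
Subtract the data counts: 7−5=2, 36−9=27.

Beta(2, 27)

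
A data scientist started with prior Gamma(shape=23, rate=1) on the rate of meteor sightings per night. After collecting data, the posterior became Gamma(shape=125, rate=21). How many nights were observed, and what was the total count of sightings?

n = 20 nights with total 102 sightings

A Gamma(α, β) prior (rate parametrization) on a Poisson rate with n observations summing to S gives posterior Gamma(α+S, β+n).
Matching: Σxᵢ = 125 − 23 = 102 and n = 21 − 1 = 20.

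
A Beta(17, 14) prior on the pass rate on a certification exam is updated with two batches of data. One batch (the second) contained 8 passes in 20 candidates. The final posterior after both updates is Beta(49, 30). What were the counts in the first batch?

Sequential conjugate updates are equivalent to a single update on the pooled data, so total successes = posterior α − prior α and total failures = posterior β − prior β.
Total across both batches: 49−17=32 passes, 30−14=16 failures.
Subtract the second batch: 32−8=24 passes and 16−12=4 failures.

24 passes and 4 failures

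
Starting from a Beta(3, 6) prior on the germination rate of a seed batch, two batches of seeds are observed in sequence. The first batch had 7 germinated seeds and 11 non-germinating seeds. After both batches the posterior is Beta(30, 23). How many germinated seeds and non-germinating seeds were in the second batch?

Because Beta–binomial updating is additive in the counts, the combined data contributed (α_post−α_prior, β_post−β_prior) successes and failures.
Total across both batches: 30−3=27 germinated seeds, 23−6=17 non-germinating seeds.
Subtract the first batch: 27−7=20 germinated seeds and 17−11=6 non-germinating seeds.

20 germinated seeds and 6 non-germinating seeds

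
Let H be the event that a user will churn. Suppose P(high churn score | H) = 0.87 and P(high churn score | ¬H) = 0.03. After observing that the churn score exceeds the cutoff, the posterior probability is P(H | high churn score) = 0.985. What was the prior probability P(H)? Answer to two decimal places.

Bayes' rule in odds form gives O(H|E) = O(H)·[P(E|H)/P(E|¬H)], hence O(H) = O(H|E)/LR.
Posterior odds = 0.985/(1−0.985) = 65.6667. LR = 0.87/0.03 = 29.0000.
Prior odds = 65.6667/29.0000 = 2.2644, so P(H) = 2.2644/(1+2.2644) ≈ 0.69.

P(H) = 0.69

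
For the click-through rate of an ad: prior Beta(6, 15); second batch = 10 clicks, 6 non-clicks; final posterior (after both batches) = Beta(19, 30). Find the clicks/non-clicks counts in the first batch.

Because Beta–binomial updating is additive in the counts, the combined data contributed (α_post−α_prior, β_post−β_prior) successes and failures.
Total across both batches: 19−6=13 clicks, 30−15=15 non-clicks.
Subtract the second batch: 13−10=3 clicks and 15−6=9 non-clicks.

3 clicks and 9 non-clicks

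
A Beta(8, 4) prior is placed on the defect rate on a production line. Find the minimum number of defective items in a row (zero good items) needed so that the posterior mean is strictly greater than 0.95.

After k defective items and 0 good items the posterior is Beta(8+k, 4), with mean (8+k)/(8+4+k).
Set (8+k)/(12+k) > 0.95 and solve: k > (0.95·12 − 8)/(1 − 0.95) = 68.000.
The smallest integer exceeding 68.000 is 69.

k = 69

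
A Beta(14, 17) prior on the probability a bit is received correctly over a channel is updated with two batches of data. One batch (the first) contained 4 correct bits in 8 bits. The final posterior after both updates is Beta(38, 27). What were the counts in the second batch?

Because Beta–binomial updating is additive in the counts, the combined data contributed (α_post−α_prior, β_post−β_prior) successes and failures.
Total across both batches: 38−14=24 correct bits, 27−17=10 errors.
Subtract the first batch: 24−4=20 correct bits and 10−4=6 errors.

20 correct bits and 6 errors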